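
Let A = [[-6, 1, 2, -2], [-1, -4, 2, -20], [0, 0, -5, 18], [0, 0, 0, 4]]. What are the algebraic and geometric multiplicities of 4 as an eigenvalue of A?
The characteristic polynomial is (x - 4)(x + 5)^3, so the factor x - 4 appears with exponent 1: the algebraic multiplicity is 1.

rank(A - 4I) = 3, so the eigenspace has dimension 4 - 3 = 1: the geometric multiplicity is 1.

algebraic multiplicity 1, geometric multiplicity 1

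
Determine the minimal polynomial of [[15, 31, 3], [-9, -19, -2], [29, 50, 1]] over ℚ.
The characteristic polynomial factors as (x + 1)^3. The minimal polynomial is ∏(x - λ)^{k_λ} where k_λ is the size of the largest Jordan block at λ.

For λ = -1: rank(A + I) = 2, and the largest Jordan block has size 3 (the smallest k with rank((A + I)^k) = rank((A + I)^(k+1))).

So m_A(x) = (x + 1)^3.

m_A(x) = (x + 1)^3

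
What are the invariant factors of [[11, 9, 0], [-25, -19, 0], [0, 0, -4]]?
The Jordan structure of A has elementary divisors (x + 4)^2, (x + 4). Arranging the block sizes at each eigenvalue in decreasing order and taking row products gives the invariant factors.

Invariant factors (smallest first, each dividing the next): x + 4, (x + 4)^2.

Check: the last factor (x + 4)^2 is the minimal polynomial, and the product (x + 4)^3 is the characteristic polynomial.

x + 4, (x + 4)^2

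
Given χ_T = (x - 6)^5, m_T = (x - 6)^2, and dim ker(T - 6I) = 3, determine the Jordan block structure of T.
λ = 6: algebraic multiplicity 5 (exponent in χ_T), largest block size 2 (exponent in m_T), 3 blocks (geometric multiplicity). These force block sizes [2, 2, 1].

Jordan blocks: (6, 2), (6, 2), (6, 1)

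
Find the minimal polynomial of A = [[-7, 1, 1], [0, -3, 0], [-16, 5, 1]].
The characteristic polynomial factors as (x + 3)^3. The minimal polynomial is ∏(x - λ)^{k_λ} where k_λ is the size of the largest Jordan block at λ.

For λ = -3: rank(A + 3I) = 2, and the largest Jordan block has size 3 (the smallest k with rank((A + 3I)^k) = rank((A + 3I)^(k+1))).

So m_A(x) = (x + 3)^3.

m_A(x) = (x + 3)^3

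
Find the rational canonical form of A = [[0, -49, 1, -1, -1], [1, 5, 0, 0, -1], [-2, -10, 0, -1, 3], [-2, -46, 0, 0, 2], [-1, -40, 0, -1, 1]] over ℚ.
The invariant factors of A (the non-unit diagonal entries of the Smith normal form of xI - A over ℚ[x]) are (x - 4)(x^2 - x + 3)^2, each dividing the next. The characteristic polynomial is their product, (x - 4)(x^2 - x + 3)^2.

The rational canonical form is the block-diagonal matrix of companion matrices C(f_i):
R = [[0, 0, 0, 0, 36], [1, 0, 0, 0, -33], [0, 1, 0, 0, 34], [0, 0, 1, 0, -15], [0, 0, 0, 1, 6]].

Note the characteristic polynomial does not split into linear factors over ℚ, so A has no Jordan form over ℚ; the rational canonical form exists over any field.

R = [[0, 0, 0, 0, 36], [1, 0, 0, 0, -33], [0, 1, 0, 0, 34], [0, 0, 1, 0, -15], [0, 0, 0, 1, 6]]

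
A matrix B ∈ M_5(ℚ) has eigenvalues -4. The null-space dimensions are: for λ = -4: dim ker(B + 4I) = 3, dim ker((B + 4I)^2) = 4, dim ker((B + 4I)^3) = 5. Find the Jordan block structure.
λ = -4: successive nullity increments [3, 1, 1] count blocks of size ≥ k; block sizes are [3, 1, 1].

Jordan blocks: (-4, 3), (-4, 1), (-4, 1)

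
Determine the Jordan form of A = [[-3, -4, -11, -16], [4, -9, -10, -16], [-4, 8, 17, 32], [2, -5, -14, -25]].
J = [[-5, 1, 0, 0], [0, -5, 0, 0], [0, 0, -5, 1], [0, 0, 0, -5]]

The characteristic polynomial is det(xI - A) = (x + 5)^4, so the eigenvalues are -5 (algebraic multiplicity 4).

For λ = -5: rank(A + 5I) = 2, rank((A + 5I)^2) = 0. The eigenspace has dimension 4 - 2 = 2, so there are 2 Jordan blocks; the rank sequence gives block sizes [2, 2].

Assembling the blocks gives the Jordan form J above.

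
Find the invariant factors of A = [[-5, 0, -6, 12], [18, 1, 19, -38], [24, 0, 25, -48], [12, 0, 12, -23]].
The Jordan structure of A has elementary divisors (x + 5), (x - 1)^2, (x - 1). Arranging the block sizes at each eigenvalue in decreasing order and taking row products gives the invariant factors.

Invariant factors (smallest first, each dividing the next): x - 1, (x - 1)^2(x + 5).

Check: the last factor (x - 1)^2(x + 5) is the minimal polynomial, and the product (x - 1)^3(x + 5) is the characteristic polynomial.

x - 1, (x - 1)^2(x + 5)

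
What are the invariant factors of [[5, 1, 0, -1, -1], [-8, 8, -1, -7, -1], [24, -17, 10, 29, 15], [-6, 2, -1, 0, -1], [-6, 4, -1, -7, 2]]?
(x - 5)^2, (x - 5)^3

The Jordan structure of A has elementary divisors (x - 5)^3, (x - 5)^2. Arranging the block sizes at each eigenvalue in decreasing order and taking row products gives the invariant factors.

Invariant factors (smallest first, each dividing the next): (x - 5)^2, (x - 5)^3.

Check: the last factor (x - 5)^3 is the minimal polynomial, and the product (x - 5)^5 is the characteristic polynomial.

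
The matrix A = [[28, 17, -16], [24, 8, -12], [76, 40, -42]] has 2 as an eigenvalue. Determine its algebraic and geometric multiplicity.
The characteristic polynomial is (x - 2)(x + 4)^2, so the factor x - 2 appears with exponent 1: the algebraic multiplicity is 1.

rank(A - 2I) = 2, so the eigenspace has dimension 3 - 2 = 1: the geometric multiplicity is 1.

algebraic multiplicity 1, geometric multiplicity 1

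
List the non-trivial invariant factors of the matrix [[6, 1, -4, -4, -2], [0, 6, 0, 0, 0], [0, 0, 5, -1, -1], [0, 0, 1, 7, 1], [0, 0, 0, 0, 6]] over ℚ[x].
The Jordan structure of A has elementary divisors (x - 6)^2, (x - 6)^2, (x - 6). Arranging the block sizes at each eigenvalue in decreasing order and taking row products gives the invariant factors.

Invariant factors (smallest first, each dividing the next): x - 6, (x - 6)^2, (x - 6)^2.

Check: the last factor (x - 6)^2 is the minimal polynomial, and the product (x - 6)^5 is the characteristic polynomial.

x - 6, (x - 6)^2, (x - 6)^2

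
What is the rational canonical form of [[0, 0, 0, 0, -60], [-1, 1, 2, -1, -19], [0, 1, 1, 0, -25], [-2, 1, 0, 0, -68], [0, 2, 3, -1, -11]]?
The invariant factors of A (the non-unit diagonal entries of the Smith normal form of xI - A over ℚ[x]) are (x + 4)(x + 5)(x^3 + 3x - 3), each dividing the next. The characteristic polynomial is their product, (x + 4)(x + 5)(x^3 + 3x - 3).

The rational canonical form is the block-diagonal matrix of companion matrices C(f_i):
R = [[0, 0, 0, 0, 60], [1, 0, 0, 0, -33], [0, 1, 0, 0, -24], [0, 0, 1, 0, -23], [0, 0, 0, 1, -9]].

Note the characteristic polynomial does not split into linear factors over ℚ, so A has no Jordan form over ℚ; the rational canonical form exists over any field.

R = [[0, 0, 0, 0, 60], [1, 0, 0, 0, -33], [0, 1, 0, 0, -24], [0, 0, 1, 0, -23], [0, 0, 0, 1, -9]]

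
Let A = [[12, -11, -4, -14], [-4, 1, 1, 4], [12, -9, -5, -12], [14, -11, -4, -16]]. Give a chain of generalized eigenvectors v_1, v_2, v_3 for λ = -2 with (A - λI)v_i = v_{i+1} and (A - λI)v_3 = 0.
We seek v_1 ∈ ker((A + 2I)^3) \ ker((A + 2I)^2), then set v_{i+1} = (A + 2I) v_i.

One such chain is v_1 = [[2, 0, 1, 2]]^T, v_2 = [[-4, 1, -3, -4]]^T, v_3 = [[1, 0, 0, 1]]^T. Check: (A + 2I) v_3 = [[0, 0, 0, 0]]^T = 0.

v_1 = [[2, 0, 1, 2]]^T, v_2 = [[-4, 1, -3, -4]]^T, v_3 = [[1, 0, 0, 1]]^T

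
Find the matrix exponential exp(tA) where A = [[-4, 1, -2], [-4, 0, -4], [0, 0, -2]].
e^{tA} = [[(1 - 2*t)*e^{-2*t}, t*e^{-2*t}, -2*t*e^{-2*t}], [-4*t*e^{-2*t}, (2*t + 1)*e^{-2*t}, -4*t*e^{-2*t}], [0, 0, e^{-2*t}]]

A has Jordan form J = [[-2, 1, 0], [0, -2, 0], [0, 0, -2]] with A = PJP^{-1}, so e^{tA} = P e^{tJ} P^{-1}.

For a Jordan block J_k(λ), e^{tJ_k(λ)} = e^{λt} · (I + tN + t^2 N^2/2! + ... + t^{k-1} N^{k-1}/(k-1)!) where N is the nilpotent superdiagonal part.

Assembling the blocks and conjugating back gives the entries of e^{tA} as shown above.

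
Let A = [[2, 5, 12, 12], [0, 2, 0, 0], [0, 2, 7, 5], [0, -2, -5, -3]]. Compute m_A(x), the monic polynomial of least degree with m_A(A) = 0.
m_A(x) = (x - 2)^2

The characteristic polynomial factors as (x - 2)^4. The minimal polynomial is ∏(x - λ)^{k_λ} where k_λ is the size of the largest Jordan block at λ.

For λ = 2: rank(A - 2I) = 2, and the largest Jordan block has size 2 (the smallest k with rank((A - 2I)^k) = rank((A - 2I)^(k+1))).

So m_A(x) = (x - 2)^2.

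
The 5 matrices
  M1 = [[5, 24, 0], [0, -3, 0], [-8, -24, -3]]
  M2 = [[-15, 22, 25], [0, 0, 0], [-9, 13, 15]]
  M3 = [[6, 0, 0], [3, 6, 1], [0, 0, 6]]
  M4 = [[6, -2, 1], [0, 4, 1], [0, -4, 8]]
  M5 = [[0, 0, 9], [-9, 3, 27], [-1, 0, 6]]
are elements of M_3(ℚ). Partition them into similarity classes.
Characteristic polynomials: χ_{M1} = (x - 5)(x + 3)^2, χ_{M2} = x^3, χ_{M3} = (x - 6)^3, χ_{M4} = (x - 6)^3, χ_{M5} = (x - 3)^3.

{M1}: invariant factors x + 3, (x - 5)(x + 3).

{M2}: invariant factors x^3.

{M3, M4}: invariant factors x - 6, (x - 6)^2.

{M5}: invariant factors x - 3, (x - 3)^2.

Matrices are similar if and only if their invariant-factor lists agree; the partition into similarity classes is {M1}, {M2}, {M3, M4}, {M5}.

4 classes: {M1}, {M2}, {M3, M4}, {M5}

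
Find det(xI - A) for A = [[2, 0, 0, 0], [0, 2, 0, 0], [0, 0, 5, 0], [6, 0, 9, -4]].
χ_A(x) = (x - 5)(x - 2)^2(x + 4)

xI - A = [[x - 2, 0, 0, 0], [0, x - 2, 0, 0], [0, 0, x - 5, 0], [-6, 0, -9, x + 4]].

Expanding det(xI - A) along the first row:
det(xI - A) = + (x - 2)·det([[x - 2, 0, 0], [0, x - 5, 0], [0, -9, x + 4]]) - (0)·det([[0, 0, 0], [0, x - 5, 0], [-6, -9, x + 4]]) + (0)·det([[0, x - 2, 0], [0, 0, 0], [-6, 0, x + 4]]) - (0)·det([[0, x - 2, 0], [0, 0, x - 5], [-6, 0, -9]]).

Evaluating gives χ_A(x) = x^4 - 5x^3 - 12x^2 + 76x - 80 = (x - 5)(x - 2)^2(x + 4).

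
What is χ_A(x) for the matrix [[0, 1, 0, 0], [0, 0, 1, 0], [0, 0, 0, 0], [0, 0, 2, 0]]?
χ_A(x) = x^4

xI - A = [[x, -1, 0, 0], [0, x, -1, 0], [0, 0, x, 0], [0, 0, -2, x]].

Expanding det(xI - A) along the first row:
det(xI - A) = + (x)·det([[x, -1, 0], [0, x, 0], [0, -2, x]]) - (-1)·det([[0, -1, 0], [0, x, 0], [0, -2, x]]) + (0)·det([[0, x, 0], [0, 0, 0], [0, 0, x]]) - (0)·det([[0, x, -1], [0, 0, x], [0, 0, -2]]).

Evaluating gives χ_A(x) = x^4.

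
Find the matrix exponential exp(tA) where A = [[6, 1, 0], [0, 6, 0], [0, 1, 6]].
A has Jordan form J = [[6, 1, 0], [0, 6, 0], [0, 0, 6]] with A = PJP^{-1}, so e^{tA} = P e^{tJ} P^{-1}.

For a Jordan block J_k(λ), e^{tJ_k(λ)} = e^{λt} · (I + tN + t^2 N^2/2! + ... + t^{k-1} N^{k-1}/(k-1)!) where N is the nilpotent superdiagonal part.

Assembling the blocks and conjugating back gives the entries of e^{tA} as shown above.

e^{tA} = [[e^{6*t}, t*e^{6*t}, 0], [0, e^{6*t}, 0], [0, t*e^{6*t}, e^{6*t}]]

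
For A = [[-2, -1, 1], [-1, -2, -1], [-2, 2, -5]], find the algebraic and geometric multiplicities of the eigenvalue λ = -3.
algebraic multiplicity 3, geometric multiplicity 2

The characteristic polynomial is (x + 3)^3, so the factor x + 3 appears with exponent 3: the algebraic multiplicity is 3.

rank(A + 3I) = 1, so the eigenspace has dimension 3 - 1 = 2: the geometric multiplicity is 2.

Since 2 < 3, A is not diagonalizable.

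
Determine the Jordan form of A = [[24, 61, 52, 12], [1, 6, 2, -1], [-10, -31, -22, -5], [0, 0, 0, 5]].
The characteristic polynomial is det(xI - A) = (x - 5)^3(x + 2), so the eigenvalues are -2 (algebraic multiplicity 1), 5 (algebraic multiplicity 3).

For λ = -2: algebraic multiplicity 1 gives one 1×1 block.

For λ = 5: rank(A - 5I) = 3, rank((A - 5I)^2) = 2, rank((A - 5I)^3) = 1. The eigenspace has dimension 4 - 3 = 1, so there is 1 Jordan block; the rank sequence gives block sizes [3].

Assembling the blocks gives the Jordan form J above.

J = [[-2, 0, 0, 0], [0, 5, 1, 0], [0, 0, 5, 1], [0, 0, 0, 5]]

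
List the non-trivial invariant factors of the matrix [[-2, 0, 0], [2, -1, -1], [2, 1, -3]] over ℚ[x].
The Jordan structure of A has elementary divisors (x + 2)^2, (x + 2). Arranging the block sizes at each eigenvalue in decreasing order and taking row products gives the invariant factors.

Invariant factors (smallest first, each dividing the next): x + 2, (x + 2)^2.

Check: the last factor (x + 2)^2 is the minimal polynomial, and the product (x + 2)^3 is the characteristic polynomial.

x + 2, (x + 2)^2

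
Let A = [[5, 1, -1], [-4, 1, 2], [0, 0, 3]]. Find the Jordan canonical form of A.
J = [[3, 1, 0], [0, 3, 0], [0, 0, 3]]

The characteristic polynomial is det(xI - A) = (x - 3)^3, so the eigenvalues are 3 (algebraic multiplicity 3).

For λ = 3: rank(A - 3I) = 1, rank((A - 3I)^2) = 0. The eigenspace has dimension 3 - 1 = 2, so there are 2 Jordan blocks; the rank sequence gives block sizes [2, 1].

Assembling the blocks gives the Jordan form J above.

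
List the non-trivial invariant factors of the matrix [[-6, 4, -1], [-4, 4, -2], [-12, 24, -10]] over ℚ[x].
The Jordan structure of A has elementary divisors (x + 4)^2, (x + 4). Arranging the block sizes at each eigenvalue in decreasing order and taking row products gives the invariant factors.

Invariant factors (smallest first, each dividing the next): x + 4, (x + 4)^2.

Check: the last factor (x + 4)^2 is the minimal polynomial, and the product (x + 4)^3 is the characteristic polynomial.

x + 4, (x + 4)^2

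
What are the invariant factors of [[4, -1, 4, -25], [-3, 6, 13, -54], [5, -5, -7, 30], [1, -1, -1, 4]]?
The Jordan structure of A has elementary divisors (x + 2), (x - 3)^3. Arranging the block sizes at each eigenvalue in decreasing order and taking row products gives the invariant factors.

Invariant factors (smallest first, each dividing the next): (x - 3)^3(x + 2).

Check: the last factor (x - 3)^3(x + 2) is the minimal polynomial, and the product (x - 3)^3(x + 2) is the characteristic polynomial.

(x - 3)^3(x + 2)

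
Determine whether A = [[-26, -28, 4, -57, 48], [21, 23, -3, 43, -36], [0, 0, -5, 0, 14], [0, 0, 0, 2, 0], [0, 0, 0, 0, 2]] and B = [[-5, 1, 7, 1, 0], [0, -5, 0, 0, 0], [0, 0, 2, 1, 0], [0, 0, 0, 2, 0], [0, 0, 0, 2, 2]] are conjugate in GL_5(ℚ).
Two matrices over a field are similar if and only if they have the same invariant factors.

Both A and B have characteristic polynomial (x - 2)^3(x + 5)^2 and minimal polynomial (x - 2)^2(x + 5)^2. Computing further, both have invariant factors x - 2, (x - 2)^2(x + 5)^2. Hence A and B are similar.

Yes.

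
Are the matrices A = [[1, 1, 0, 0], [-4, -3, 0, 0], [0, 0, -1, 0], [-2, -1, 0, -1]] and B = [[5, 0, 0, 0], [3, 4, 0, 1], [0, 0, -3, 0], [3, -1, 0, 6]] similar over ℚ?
No.

trace(A) = -4 but trace(B) = 12. The trace is a similarity invariant, so A and B are not similar.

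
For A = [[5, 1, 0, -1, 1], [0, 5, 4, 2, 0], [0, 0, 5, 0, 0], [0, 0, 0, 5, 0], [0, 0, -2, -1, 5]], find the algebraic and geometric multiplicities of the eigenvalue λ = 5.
algebraic multiplicity 5, geometric multiplicity 3

The characteristic polynomial is (x - 5)^5, so the factor x - 5 appears with exponent 5: the algebraic multiplicity is 5.

rank(A - 5I) = 2, so the eigenspace has dimension 5 - 2 = 3: the geometric multiplicity is 3.

Since 3 < 5, A is not diagonalizable.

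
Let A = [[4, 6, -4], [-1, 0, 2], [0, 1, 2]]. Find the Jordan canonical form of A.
The characteristic polynomial is det(xI - A) = (x - 2)^3, so the eigenvalues are 2 (algebraic multiplicity 3).

For λ = 2: rank(A - 2I) = 2, rank((A - 2I)^2) = 1, rank((A - 2I)^3) = 0. The eigenspace has dimension 3 - 2 = 1, so there is 1 Jordan block; the rank sequence gives block sizes [3].

Assembling the blocks gives the Jordan form J above.

J = [[2, 1, 0], [0, 2, 1], [0, 0, 2]]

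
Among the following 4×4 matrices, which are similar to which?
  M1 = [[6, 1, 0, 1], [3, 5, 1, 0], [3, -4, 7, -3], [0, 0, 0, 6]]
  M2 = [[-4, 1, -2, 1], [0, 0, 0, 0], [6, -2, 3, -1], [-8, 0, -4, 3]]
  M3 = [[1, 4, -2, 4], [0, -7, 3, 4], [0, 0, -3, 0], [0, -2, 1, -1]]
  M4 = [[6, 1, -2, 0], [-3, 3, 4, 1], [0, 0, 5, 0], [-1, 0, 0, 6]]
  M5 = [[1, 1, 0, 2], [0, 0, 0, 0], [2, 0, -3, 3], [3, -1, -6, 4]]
5 classes: {M1}, {M2}, {M3}, {M4}, {M5}

Characteristic polynomials: χ_{M1} = (x - 6)^4, χ_{M2} = x^2(x - 1)^2, χ_{M3} = (x - 1)(x + 3)^2(x + 5), χ_{M4} = (x - 5)^4, χ_{M5} = x^2(x - 1)^2.

{M1}: invariant factors x - 6, (x - 6)^3.

{M2}: invariant factors x^2(x - 1)^2.

{M3}: invariant factors (x - 1)(x + 3)^2(x + 5).

{M4}: invariant factors x - 5, (x - 5)^3.

{M5}: invariant factors x, x(x - 1)^2.

Matrices are similar if and only if their invariant-factor lists agree; the partition into similarity classes is {M1}, {M2}, {M3}, {M4}, {M5}.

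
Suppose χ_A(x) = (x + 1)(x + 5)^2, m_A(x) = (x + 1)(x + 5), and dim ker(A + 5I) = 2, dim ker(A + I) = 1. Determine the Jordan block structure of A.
Jordan blocks: (-5, 1), (-5, 1), (-1, 1)

λ = -5: algebraic multiplicity 2 (exponent in χ_A), largest block size 1 (exponent in m_A), 2 blocks (geometric multiplicity). These force block sizes [1, 1].
λ = -1: algebraic multiplicity 1 (exponent in χ_A), largest block size 1 (exponent in m_A), 1 block (geometric multiplicity). This forces block sizes [1].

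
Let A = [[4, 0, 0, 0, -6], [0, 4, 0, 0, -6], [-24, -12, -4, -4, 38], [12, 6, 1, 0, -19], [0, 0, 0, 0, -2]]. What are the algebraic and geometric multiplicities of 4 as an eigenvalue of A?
The characteristic polynomial is (x - 4)^2(x + 2)^3, so the factor x - 4 appears with exponent 2: the algebraic multiplicity is 2.

rank(A - 4I) = 3, so the eigenspace has dimension 5 - 3 = 2: the geometric multiplicity is 2.

algebraic multiplicity 2, geometric multiplicity 2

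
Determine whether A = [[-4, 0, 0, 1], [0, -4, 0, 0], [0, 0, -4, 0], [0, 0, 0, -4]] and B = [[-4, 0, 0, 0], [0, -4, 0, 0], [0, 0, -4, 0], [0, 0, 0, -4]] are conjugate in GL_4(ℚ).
No.

Both have characteristic polynomial (x + 4)^4, but the minimal polynomial of A is (x + 4)^2 while the minimal polynomial of B is x + 4. The minimal polynomial is a similarity invariant, so A and B are not similar.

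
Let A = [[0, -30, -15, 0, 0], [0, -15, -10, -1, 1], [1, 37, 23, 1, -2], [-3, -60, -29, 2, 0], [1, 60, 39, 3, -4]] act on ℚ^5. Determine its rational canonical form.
R = [[0, 0, 0, 0, 15], [1, 0, 0, 0, -8], [0, 1, 0, 0, -9], [0, 0, 1, 0, -3], [0, 0, 0, 1, 6]]

The invariant factors of A (the non-unit diagonal entries of the Smith normal form of xI - A over ℚ[x]) are (x - 5)(x - 1)(x^3 - 2x - 3), each dividing the next. The characteristic polynomial is their product, (x - 5)(x - 1)(x^3 - 2x - 3).

The rational canonical form is the block-diagonal matrix of companion matrices C(f_i):
R = [[0, 0, 0, 0, 15], [1, 0, 0, 0, -8], [0, 1, 0, 0, -9], [0, 0, 1, 0, -3], [0, 0, 0, 1, 6]].

Note the characteristic polynomial does not split into linear factors over ℚ, so A has no Jordan form over ℚ; the rational canonical form exists over any field.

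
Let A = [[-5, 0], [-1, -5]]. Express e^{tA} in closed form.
A has Jordan form J = [[-5, 1], [0, -5]] with A = PJP^{-1}, so e^{tA} = P e^{tJ} P^{-1}.

For a Jordan block J_k(λ), e^{tJ_k(λ)} = e^{λt} · (I + tN + t^2 N^2/2! + ... + t^{k-1} N^{k-1}/(k-1)!) where N is the nilpotent superdiagonal part.

Assembling the blocks and conjugating back gives the entries of e^{tA} as shown above.

e^{tA} = [[e^{-5*t}, 0], [-t*e^{-5*t}, e^{-5*t}]]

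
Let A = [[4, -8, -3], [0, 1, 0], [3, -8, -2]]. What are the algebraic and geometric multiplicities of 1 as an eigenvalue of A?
algebraic multiplicity 3, geometric multiplicity 2

The characteristic polynomial is (x - 1)^3, so the factor x - 1 appears with exponent 3: the algebraic multiplicity is 3.

rank(A - I) = 1, so the eigenspace has dimension 3 - 1 = 2: the geometric multiplicity is 2.

Since 2 < 3, A is not diagonalizable.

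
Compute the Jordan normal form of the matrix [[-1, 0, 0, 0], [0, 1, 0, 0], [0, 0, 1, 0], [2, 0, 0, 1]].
The characteristic polynomial is det(xI - A) = (x - 1)^3(x + 1), so the eigenvalues are -1 (algebraic multiplicity 1), 1 (algebraic multiplicity 3).

For λ = -1: algebraic multiplicity 1 gives one 1×1 block.

For λ = 1: rank(A - I) = 1. The eigenspace has dimension 4 - 1 = 3, so there are 3 Jordan blocks; the rank sequence gives block sizes [1, 1, 1].

Assembling the blocks gives the Jordan form J above.

J = [[-1, 0, 0, 0], [0, 1, 0, 0], [0, 0, 1, 0], [0, 0, 0, 1]]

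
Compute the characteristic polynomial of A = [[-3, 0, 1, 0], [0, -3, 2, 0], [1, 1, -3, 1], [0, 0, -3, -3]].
χ_A(x) = (x + 3)^4

xI - A = [[x + 3, 0, -1, 0], [0, x + 3, -2, 0], [-1, -1, x + 3, -1], [0, 0, 3, x + 3]].

Expanding det(xI - A) along the first row:
det(xI - A) = + (x + 3)·det([[x + 3, -2, 0], [-1, x + 3, -1], [0, 3, x + 3]]) - (0)·det([[0, -2, 0], [-1, x + 3, -1], [0, 3, x + 3]]) + (-1)·det([[0, x + 3, 0], [-1, -1, -1], [0, 0, x + 3]]) - (0)·det([[0, x + 3, -2], [-1, -1, x + 3], [0, 0, 3]]).

Evaluating gives χ_A(x) = x^4 + 12x^3 + 54x^2 + 108x + 81 = (x + 3)^4.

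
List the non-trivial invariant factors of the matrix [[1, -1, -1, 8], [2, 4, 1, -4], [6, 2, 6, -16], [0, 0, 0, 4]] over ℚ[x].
The Jordan structure of A has elementary divisors (x - 3), (x - 4)^2, (x - 4). Arranging the block sizes at each eigenvalue in decreasing order and taking row products gives the invariant factors.

Invariant factors (smallest first, each dividing the next): x - 4, (x - 4)^2(x - 3).

Check: the last factor (x - 4)^2(x - 3) is the minimal polynomial, and the product (x - 4)^3(x - 3) is the characteristic polynomial.

x - 4, (x - 4)^2(x - 3)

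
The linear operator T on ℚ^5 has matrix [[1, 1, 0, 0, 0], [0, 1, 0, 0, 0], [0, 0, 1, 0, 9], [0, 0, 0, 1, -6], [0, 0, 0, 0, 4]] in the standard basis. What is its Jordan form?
The characteristic polynomial is det(xI - A) = (x - 4)(x - 1)^4, so the eigenvalues are 1 (algebraic multiplicity 4), 4 (algebraic multiplicity 1).

For λ = 1: rank(A - I) = 2, rank((A - I)^2) = 1. The eigenspace has dimension 5 - 2 = 3, so there are 3 Jordan blocks; the rank sequence gives block sizes [2, 1, 1].

For λ = 4: algebraic multiplicity 1 gives one 1×1 block.

Assembling the blocks gives the Jordan form J above.

J = [[1, 1, 0, 0, 0], [0, 1, 0, 0, 0], [0, 0, 1, 0, 0], [0, 0, 0, 1, 0], [0, 0, 0, 0, 4]]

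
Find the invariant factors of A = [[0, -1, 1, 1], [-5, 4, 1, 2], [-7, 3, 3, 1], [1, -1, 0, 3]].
(x - 4)^2(x - 1)^2

The Jordan structure of A has elementary divisors (x - 1)^2, (x - 4)^2. Arranging the block sizes at each eigenvalue in decreasing order and taking row products gives the invariant factors.

Invariant factors (smallest first, each dividing the next): (x - 4)^2(x - 1)^2.

Check: the last factor (x - 4)^2(x - 1)^2 is the minimal polynomial, and the product (x - 4)^2(x - 1)^2 is the characteristic polynomial.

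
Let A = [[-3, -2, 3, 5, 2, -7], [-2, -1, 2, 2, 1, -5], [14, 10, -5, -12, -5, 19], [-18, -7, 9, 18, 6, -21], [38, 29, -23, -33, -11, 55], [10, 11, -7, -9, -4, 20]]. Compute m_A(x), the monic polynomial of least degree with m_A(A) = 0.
m_A(x) = (x - 3)^3

The characteristic polynomial factors as (x - 3)^6. The minimal polynomial is ∏(x - λ)^{k_λ} where k_λ is the size of the largest Jordan block at λ.

For λ = 3: rank(A - 3I) = 3, and the largest Jordan block has size 3 (the smallest k with rank((A - 3I)^k) = rank((A - 3I)^(k+1))).

So m_A(x) = (x - 3)^3.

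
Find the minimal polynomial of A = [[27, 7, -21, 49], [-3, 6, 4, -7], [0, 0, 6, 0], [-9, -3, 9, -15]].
m_A(x) = (x - 6)^3

The characteristic polynomial factors as (x - 6)^4. The minimal polynomial is ∏(x - λ)^{k_λ} where k_λ is the size of the largest Jordan block at λ.

For λ = 6: rank(A - 6I) = 2, and the largest Jordan block has size 3 (the smallest k with rank((A - 6I)^k) = rank((A - 6I)^(k+1))).

So m_A(x) = (x - 6)^3.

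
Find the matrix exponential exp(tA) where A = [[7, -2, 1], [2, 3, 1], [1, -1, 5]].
A has Jordan form J = [[5, 1, 0], [0, 5, 1], [0, 0, 5]] with A = PJP^{-1}, so e^{tA} = P e^{tJ} P^{-1}.

For a Jordan block J_k(λ), e^{tJ_k(λ)} = e^{λt} · (I + tN + t^2 N^2/2! + ... + t^{k-1} N^{k-1}/(k-1)!) where N is the nilpotent superdiagonal part.

Assembling the blocks and conjugating back gives the entries of e^{tA} as shown above.

e^{tA} = [[(t^2 + 4*t + 2)*e^{5*t}/2, t*(-t - 4)*e^{5*t}/2, t*e^{5*t}], [t*(t + 4)*e^{5*t}/2, (-t^2 - 4*t + 2)*e^{5*t}/2, t*e^{5*t}], [t*e^{5*t}, -t*e^{5*t}, e^{5*t}]]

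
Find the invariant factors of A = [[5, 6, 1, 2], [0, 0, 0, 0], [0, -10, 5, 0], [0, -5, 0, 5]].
x - 5, x(x - 5)^2

The Jordan structure of A has elementary divisors x, (x - 5)^2, (x - 5). Arranging the block sizes at each eigenvalue in decreasing order and taking row products gives the invariant factors.

Invariant factors (smallest first, each dividing the next): x - 5, x(x - 5)^2.

Check: the last factor x(x - 5)^2 is the minimal polynomial, and the product x(x - 5)^3 is the characteristic polynomial.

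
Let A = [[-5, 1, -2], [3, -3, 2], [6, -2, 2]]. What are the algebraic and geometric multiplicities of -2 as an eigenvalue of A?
algebraic multiplicity 3, geometric multiplicity 2

The characteristic polynomial is (x + 2)^3, so the factor x + 2 appears with exponent 3: the algebraic multiplicity is 3.

rank(A + 2I) = 1, so the eigenspace has dimension 3 - 1 = 2: the geometric multiplicity is 2.

Since 2 < 3, A is not diagonalizable.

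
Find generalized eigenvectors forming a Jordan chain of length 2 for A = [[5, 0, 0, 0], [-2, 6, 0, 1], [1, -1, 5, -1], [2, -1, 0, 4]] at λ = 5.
v_1 = [[2, -1, 0, 2]]^T, v_2 = [[0, -3, 1, 3]]^T

We seek v_1 ∈ ker((A - 5I)^2) \ ker(A - 5I), then set v_{i+1} = (A - 5I) v_i.

One such chain is v_1 = [[2, -1, 0, 2]]^T, v_2 = [[0, -3, 1, 3]]^T. Check: (A - 5I) v_2 = [[0, 0, 0, 0]]^T = 0.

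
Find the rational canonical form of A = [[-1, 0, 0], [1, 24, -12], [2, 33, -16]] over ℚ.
R = [[0, 0, -12], [1, 0, -4], [0, 1, 7]]

The invariant factors of A (the non-unit diagonal entries of the Smith normal form of xI - A over ℚ[x]) are (x - 6)(x - 2)(x + 1), each dividing the next. The characteristic polynomial is their product, (x - 6)(x - 2)(x + 1).

The rational canonical form is the block-diagonal matrix of companion matrices C(f_i):
R = [[0, 0, -12], [1, 0, -4], [0, 1, 7]].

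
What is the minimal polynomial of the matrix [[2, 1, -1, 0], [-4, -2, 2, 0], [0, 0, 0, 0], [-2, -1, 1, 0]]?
m_A(x) = x^2

The characteristic polynomial factors as x^4. The minimal polynomial is ∏(x - λ)^{k_λ} where k_λ is the size of the largest Jordan block at λ.

For λ = 0: rank(A) = 1, and the largest Jordan block has size 2 (the smallest k with rank(A^k) = rank(A^(k+1))).

So m_A(x) = x^2.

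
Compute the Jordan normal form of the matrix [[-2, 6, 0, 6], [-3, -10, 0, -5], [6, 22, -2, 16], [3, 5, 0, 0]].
J = [[-5, 1, 0, 0], [0, -5, 0, 0], [0, 0, -2, 0], [0, 0, 0, -2]]

The characteristic polynomial is det(xI - A) = (x + 2)^2(x + 5)^2, so the eigenvalues are -5 (algebraic multiplicity 2), -2 (algebraic multiplicity 2).

For λ = -5: rank(A + 5I) = 3, rank((A + 5I)^2) = 2. The eigenspace has dimension 4 - 3 = 1, so there is 1 Jordan block; the rank sequence gives block sizes [2].

For λ = -2: rank(A + 2I) = 2. The eigenspace has dimension 4 - 2 = 2, so there are 2 Jordan blocks; the rank sequence gives block sizes [1, 1].

Assembling the blocks gives the Jordan form J above.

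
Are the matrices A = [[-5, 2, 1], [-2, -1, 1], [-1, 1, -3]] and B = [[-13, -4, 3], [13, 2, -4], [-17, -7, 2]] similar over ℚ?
Yes.

Two matrices over a field are similar if and only if they have the same invariant factors.

Both A and B have characteristic polynomial (x + 3)^3 and minimal polynomial (x + 3)^3. Computing further, both have invariant factors (x + 3)^3. Hence A and B are similar.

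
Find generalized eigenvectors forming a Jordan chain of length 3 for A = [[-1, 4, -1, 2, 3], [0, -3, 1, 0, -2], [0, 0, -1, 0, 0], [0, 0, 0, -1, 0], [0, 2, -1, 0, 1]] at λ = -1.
We seek v_1 ∈ ker((A + I)^3) \ ker((A + I)^2), then set v_{i+1} = (A + I) v_i.

One such chain is v_1 = [[0, 1, 1, 0, -1]]^T, v_2 = [[0, 1, 0, 0, -1]]^T, v_3 = [[1, 0, 0, 0, 0]]^T. Check: (A + I) v_3 = [[0, 0, 0, 0, 0]]^T = 0.

v_1 = [[0, 1, 1, 0, -1]]^T, v_2 = [[0, 1, 0, 0, -1]]^T, v_3 = [[1, 0, 0, 0, 0]]^T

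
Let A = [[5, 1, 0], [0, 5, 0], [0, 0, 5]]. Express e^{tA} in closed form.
A has Jordan form J = [[5, 1, 0], [0, 5, 0], [0, 0, 5]] with A = PJP^{-1}, so e^{tA} = P e^{tJ} P^{-1}.

For a Jordan block J_k(λ), e^{tJ_k(λ)} = e^{λt} · (I + tN + t^2 N^2/2! + ... + t^{k-1} N^{k-1}/(k-1)!) where N is the nilpotent superdiagonal part.

Assembling the blocks and conjugating back gives the entries of e^{tA} as shown above.

e^{tA} = [[e^{5*t}, t*e^{5*t}, 0], [0, e^{5*t}, 0], [0, 0, e^{5*t}]]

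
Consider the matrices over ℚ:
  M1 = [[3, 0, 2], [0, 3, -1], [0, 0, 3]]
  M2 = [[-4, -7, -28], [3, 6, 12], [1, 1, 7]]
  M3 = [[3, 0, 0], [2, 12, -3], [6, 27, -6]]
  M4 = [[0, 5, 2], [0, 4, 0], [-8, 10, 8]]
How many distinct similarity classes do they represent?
Characteristic polynomials: χ_{M1} = (x - 3)^3, χ_{M2} = (x - 3)^3, χ_{M3} = (x - 3)^3, χ_{M4} = (x - 4)^3.

{M1, M2, M3}: invariant factors x - 3, (x - 3)^2.

{M4}: invariant factors x - 4, (x - 4)^2.

Matrices are similar if and only if their invariant-factor lists agree; the partition into similarity classes is {M1, M2, M3}, {M4}.

2 classes: {M1, M2, M3}, {M4}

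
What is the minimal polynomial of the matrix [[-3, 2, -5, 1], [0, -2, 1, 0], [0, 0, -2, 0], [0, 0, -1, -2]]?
m_A(x) = (x + 2)^2(x + 3)

The characteristic polynomial factors as (x + 2)^3(x + 3). The minimal polynomial is ∏(x - λ)^{k_λ} where k_λ is the size of the largest Jordan block at λ.

For λ = -3: rank(A + 3I) = 3, and the largest Jordan block has size 1 (the smallest k with rank((A + 3I)^k) = rank((A + 3I)^(k+1))).
For λ = -2: rank(A + 2I) = 2, and the largest Jordan block has size 2 (the smallest k with rank((A + 2I)^k) = rank((A + 2I)^(k+1))).

So m_A(x) = (x + 2)^2(x + 3).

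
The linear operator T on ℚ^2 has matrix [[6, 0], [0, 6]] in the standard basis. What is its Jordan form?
The characteristic polynomial is det(xI - A) = (x - 6)^2, so the eigenvalues are 6 (algebraic multiplicity 2).

For λ = 6: rank(A - 6I) = 0. The eigenspace has dimension 2 - 0 = 2, so there are 2 Jordan blocks; the rank sequence gives block sizes [1, 1].

Assembling the blocks gives the Jordan form J above.

J = [[6, 0], [0, 6]]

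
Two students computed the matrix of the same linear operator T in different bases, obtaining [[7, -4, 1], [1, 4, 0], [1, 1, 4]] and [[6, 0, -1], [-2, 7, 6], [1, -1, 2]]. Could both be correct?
Two matrices over a field are similar if and only if they have the same invariant factors.

Both A and B have characteristic polynomial (x - 5)^3 and minimal polynomial (x - 5)^3. Computing further, both have invariant factors (x - 5)^3. Hence A and B are similar.

Yes.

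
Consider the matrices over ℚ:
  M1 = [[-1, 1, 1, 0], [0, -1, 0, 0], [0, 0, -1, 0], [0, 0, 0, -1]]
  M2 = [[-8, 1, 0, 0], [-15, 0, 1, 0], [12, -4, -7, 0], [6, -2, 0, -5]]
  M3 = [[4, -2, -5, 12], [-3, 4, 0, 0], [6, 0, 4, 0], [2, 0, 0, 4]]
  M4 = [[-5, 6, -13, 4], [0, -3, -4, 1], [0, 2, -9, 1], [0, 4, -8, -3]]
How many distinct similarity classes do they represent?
Characteristic polynomials: χ_{M1} = (x + 1)^4, χ_{M2} = (x + 5)^4, χ_{M3} = (x - 4)^4, χ_{M4} = (x + 5)^4.

{M1}: invariant factors x + 1, x + 1, (x + 1)^2.

{M2, M4}: invariant factors x + 5, (x + 5)^3.

{M3}: invariant factors x - 4, (x - 4)^3.

Matrices are similar if and only if their invariant-factor lists agree; the partition into similarity classes is {M1}, {M2, M4}, {M3}.

3 classes: {M1}, {M2, M4}, {M3}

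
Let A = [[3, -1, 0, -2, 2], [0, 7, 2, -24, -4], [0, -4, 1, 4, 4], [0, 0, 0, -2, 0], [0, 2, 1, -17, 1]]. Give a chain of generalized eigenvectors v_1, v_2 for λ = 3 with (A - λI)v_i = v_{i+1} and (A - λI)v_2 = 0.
v_1 = [[0, 0, 1, 0, 0]]^T, v_2 = [[0, 2, -2, 0, 1]]^T

We seek v_1 ∈ ker((A - 3I)^2) \ ker(A - 3I), then set v_{i+1} = (A - 3I) v_i.

One such chain is v_1 = [[0, 0, 1, 0, 0]]^T, v_2 = [[0, 2, -2, 0, 1]]^T. Check: (A - 3I) v_2 = [[0, 0, 0, 0, 0]]^T = 0.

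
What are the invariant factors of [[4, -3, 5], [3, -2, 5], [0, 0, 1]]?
The Jordan structure of A has elementary divisors (x - 1)^2, (x - 1). Arranging the block sizes at each eigenvalue in decreasing order and taking row products gives the invariant factors.

Invariant factors (smallest first, each dividing the next): x - 1, (x - 1)^2.

Check: the last factor (x - 1)^2 is the minimal polynomial, and the product (x - 1)^3 is the characteristic polynomial.

x - 1, (x - 1)^2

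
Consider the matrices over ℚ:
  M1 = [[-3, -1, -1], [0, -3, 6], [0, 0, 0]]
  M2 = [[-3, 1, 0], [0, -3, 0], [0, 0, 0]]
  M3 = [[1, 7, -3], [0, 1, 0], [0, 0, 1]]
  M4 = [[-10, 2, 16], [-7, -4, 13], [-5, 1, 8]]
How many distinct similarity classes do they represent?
2 classes: {M1, M2, M4}, {M3}

Characteristic polynomials: χ_{M1} = x(x + 3)^2, χ_{M2} = x(x + 3)^2, χ_{M3} = (x - 1)^3, χ_{M4} = x(x + 3)^2.

{M1, M2, M4}: invariant factors x(x + 3)^2.

{M3}: invariant factors x - 1, (x - 1)^2.

Matrices are similar if and only if their invariant-factor lists agree; the partition into similarity classes is {M1, M2, M4}, {M3}.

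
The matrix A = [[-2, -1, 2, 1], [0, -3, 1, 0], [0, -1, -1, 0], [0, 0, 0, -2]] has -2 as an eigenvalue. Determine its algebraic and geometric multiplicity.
The characteristic polynomial is (x + 2)^4, so the factor x + 2 appears with exponent 4: the algebraic multiplicity is 4.

rank(A + 2I) = 2, so the eigenspace has dimension 4 - 2 = 2: the geometric multiplicity is 2.

Since 2 < 4, A is not diagonalizable.

algebraic multiplicity 4, geometric multiplicity 2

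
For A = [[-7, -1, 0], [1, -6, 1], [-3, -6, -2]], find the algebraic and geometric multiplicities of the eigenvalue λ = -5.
algebraic multiplicity 3, geometric multiplicity 1

The characteristic polynomial is (x + 5)^3, so the factor x + 5 appears with exponent 3: the algebraic multiplicity is 3.

rank(A + 5I) = 2, so the eigenspace has dimension 3 - 2 = 1: the geometric multiplicity is 1.

Since 1 < 3, A is not diagonalizable.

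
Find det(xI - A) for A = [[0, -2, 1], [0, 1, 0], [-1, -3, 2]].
xI - A = [[x, 2, -1], [0, x - 1, 0], [1, 3, x - 2]].

Expanding det(xI - A) along the first row:
det(xI - A) = + (x)·det([[x - 1, 0], [3, x - 2]]) - (2)·det([[0, 0], [1, x - 2]]) + (-1)·det([[0, x - 1], [1, 3]]).

Evaluating gives χ_A(x) = x^3 - 3x^2 + 3x - 1 = (x - 1)^3.

χ_A(x) = (x - 1)^3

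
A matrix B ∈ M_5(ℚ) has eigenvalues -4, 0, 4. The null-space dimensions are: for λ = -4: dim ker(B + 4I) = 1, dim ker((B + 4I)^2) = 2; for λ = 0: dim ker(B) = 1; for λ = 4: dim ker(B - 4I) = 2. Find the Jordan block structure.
λ = -4: successive nullity increments [1, 1] count blocks of size ≥ k; block sizes are [2].
λ = 0: successive nullity increments [1] count blocks of size ≥ k; block sizes are [1].
λ = 4: successive nullity increments [2] count blocks of size ≥ k; block sizes are [1, 1].

Jordan blocks: (-4, 2), (0, 1), (4, 1), (4, 1)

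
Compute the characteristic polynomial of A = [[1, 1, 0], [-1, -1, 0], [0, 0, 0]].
χ_A(x) = x^3

xI - A = [[x - 1, -1, 0], [1, x + 1, 0], [0, 0, x]].

Expanding det(xI - A) along the first row:
det(xI - A) = + (x - 1)·det([[x + 1, 0], [0, x]]) - (-1)·det([[1, 0], [0, x]]) + (0)·det([[1, x + 1], [0, 0]]).

Evaluating gives χ_A(x) = x^3.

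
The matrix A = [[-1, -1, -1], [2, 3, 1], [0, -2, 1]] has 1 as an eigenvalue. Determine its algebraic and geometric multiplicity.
algebraic multiplicity 3, geometric multiplicity 1

The characteristic polynomial is (x - 1)^3, so the factor x - 1 appears with exponent 3: the algebraic multiplicity is 3.

rank(A - I) = 2, so the eigenspace has dimension 3 - 2 = 1: the geometric multiplicity is 1.

Since 1 < 3, A is not diagonalizable.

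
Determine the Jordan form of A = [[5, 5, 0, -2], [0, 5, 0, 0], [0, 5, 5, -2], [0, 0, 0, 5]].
J = [[5, 1, 0, 0], [0, 5, 0, 0], [0, 0, 5, 0], [0, 0, 0, 5]]

The characteristic polynomial is det(xI - A) = (x - 5)^4, so the eigenvalues are 5 (algebraic multiplicity 4).

For λ = 5: rank(A - 5I) = 1, rank((A - 5I)^2) = 0. The eigenspace has dimension 4 - 1 = 3, so there are 3 Jordan blocks; the rank sequence gives block sizes [2, 1, 1].

Assembling the blocks gives the Jordan form J above.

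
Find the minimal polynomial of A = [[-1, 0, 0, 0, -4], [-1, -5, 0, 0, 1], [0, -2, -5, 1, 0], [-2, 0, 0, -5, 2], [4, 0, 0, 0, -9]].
m_A(x) = (x + 5)^2

The characteristic polynomial factors as (x + 5)^5. The minimal polynomial is ∏(x - λ)^{k_λ} where k_λ is the size of the largest Jordan block at λ.

For λ = -5: rank(A + 5I) = 2, and the largest Jordan block has size 2 (the smallest k with rank((A + 5I)^k) = rank((A + 5I)^(k+1))).

So m_A(x) = (x + 5)^2.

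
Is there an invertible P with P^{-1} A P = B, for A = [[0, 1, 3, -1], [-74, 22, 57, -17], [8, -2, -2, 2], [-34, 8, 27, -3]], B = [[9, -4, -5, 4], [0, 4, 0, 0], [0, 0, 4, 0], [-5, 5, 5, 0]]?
Two matrices over a field are similar if and only if they have the same invariant factors.

Both A and B have characteristic polynomial (x - 5)(x - 4)^3 and minimal polynomial (x - 5)(x - 4)^2. Computing further, both have invariant factors x - 4, (x - 5)(x - 4)^2. Hence A and B are similar.

Yes.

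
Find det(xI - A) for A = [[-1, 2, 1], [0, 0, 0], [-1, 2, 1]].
χ_A(x) = x^3

xI - A = [[x + 1, -2, -1], [0, x, 0], [1, -2, x - 1]].

Expanding det(xI - A) along the first row:
det(xI - A) = + (x + 1)·det([[x, 0], [-2, x - 1]]) - (-2)·det([[0, 0], [1, x - 1]]) + (-1)·det([[0, x], [1, -2]]).

Evaluating gives χ_A(x) = x^3.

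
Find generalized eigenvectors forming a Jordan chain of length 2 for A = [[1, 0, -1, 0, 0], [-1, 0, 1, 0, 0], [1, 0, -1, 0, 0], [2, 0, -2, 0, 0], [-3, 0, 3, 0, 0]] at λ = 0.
We seek v_1 ∈ ker(A^2) \ ker(A), then set v_{i+1} = A v_i.

One such chain is v_1 = [[-1, 1, 0, -1, 1]]^T, v_2 = [[-1, 1, -1, -2, 3]]^T. Check: A v_2 = [[0, 0, 0, 0, 0]]^T = 0.

v_1 = [[-1, 1, 0, -1, 1]]^T, v_2 = [[-1, 1, -1, -2, 3]]^T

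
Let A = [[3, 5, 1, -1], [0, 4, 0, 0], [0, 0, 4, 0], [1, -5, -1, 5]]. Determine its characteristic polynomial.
xI - A = [[x - 3, -5, -1, 1], [0, x - 4, 0, 0], [0, 0, x - 4, 0], [-1, 5, 1, x - 5]].

Expanding det(xI - A) along the first row:
det(xI - A) = + (x - 3)·det([[x - 4, 0, 0], [0, x - 4, 0], [5, 1, x - 5]]) - (-5)·det([[0, 0, 0], [0, x - 4, 0], [-1, 1, x - 5]]) + (-1)·det([[0, x - 4, 0], [0, 0, 0], [-1, 5, x - 5]]) - (1)·det([[0, x - 4, 0], [0, 0, x - 4], [-1, 5, 1]]).

Evaluating gives χ_A(x) = x^4 - 16x^3 + 96x^2 - 256x + 256 = (x - 4)^4.

χ_A(x) = (x - 4)^4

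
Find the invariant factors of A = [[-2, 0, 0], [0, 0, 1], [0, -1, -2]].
The Jordan structure of A has elementary divisors (x + 2), (x + 1)^2. Arranging the block sizes at each eigenvalue in decreasing order and taking row products gives the invariant factors.

Invariant factors (smallest first, each dividing the next): (x + 1)^2(x + 2).

Check: the last factor (x + 1)^2(x + 2) is the minimal polynomial, and the product (x + 1)^2(x + 2) is the characteristic polynomial.

(x + 1)^2(x + 2)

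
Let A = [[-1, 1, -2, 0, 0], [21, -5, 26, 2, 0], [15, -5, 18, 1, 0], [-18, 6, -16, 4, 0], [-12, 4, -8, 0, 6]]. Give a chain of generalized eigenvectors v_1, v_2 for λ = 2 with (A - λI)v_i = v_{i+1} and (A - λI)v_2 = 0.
v_1 = [[0, 3, 1, -1, -1]]^T, v_2 = [[1, 3, 0, 0, 0]]^T

We seek v_1 ∈ ker((A - 2I)^2) \ ker(A - 2I), then set v_{i+1} = (A - 2I) v_i.

One such chain is v_1 = [[0, 3, 1, -1, -1]]^T, v_2 = [[1, 3, 0, 0, 0]]^T. Check: (A - 2I) v_2 = [[0, 0, 0, 0, 0]]^T = 0.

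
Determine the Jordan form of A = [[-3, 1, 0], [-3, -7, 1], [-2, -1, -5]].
The characteristic polynomial is det(xI - A) = (x + 5)^3, so the eigenvalues are -5 (algebraic multiplicity 3).

For λ = -5: rank(A + 5I) = 2, rank((A + 5I)^2) = 1, rank((A + 5I)^3) = 0. The eigenspace has dimension 3 - 2 = 1, so there is 1 Jordan block; the rank sequence gives block sizes [3].

Assembling the blocks gives the Jordan form J above.

J = [[-5, 1, 0], [0, -5, 1], [0, 0, -5]]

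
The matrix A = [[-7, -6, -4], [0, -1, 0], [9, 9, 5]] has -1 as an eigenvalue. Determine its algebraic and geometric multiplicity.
The characteristic polynomial is (x + 1)^3, so the factor x + 1 appears with exponent 3: the algebraic multiplicity is 3.

rank(A + I) = 1, so the eigenspace has dimension 3 - 1 = 2: the geometric multiplicity is 2.

Since 2 < 3, A is not diagonalizable.

algebraic multiplicity 3, geometric multiplicity 2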